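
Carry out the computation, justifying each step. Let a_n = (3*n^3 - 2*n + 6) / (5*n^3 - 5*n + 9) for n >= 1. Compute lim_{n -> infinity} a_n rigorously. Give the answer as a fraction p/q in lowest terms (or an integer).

Divide numerator and denominator by n^3, the highest power:
numerator / n^3 = 3 - 2/n^2 + 6/n^3
denominator / n^3 = 5 - 5/n^2 + 9/n^3
As n -> infinity, all terms of the form c/n^k (k >= 1) tend to 0.
So numerator / n^3 -> 3 and denominator / n^3 -> 5.
Therefore lim a_n = 3/5.

3/5


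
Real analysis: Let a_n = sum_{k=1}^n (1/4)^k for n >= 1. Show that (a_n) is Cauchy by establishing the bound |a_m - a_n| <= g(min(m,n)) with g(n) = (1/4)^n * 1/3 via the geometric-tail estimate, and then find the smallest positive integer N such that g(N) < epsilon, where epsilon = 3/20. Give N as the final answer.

For m > n >= 1: |a_m - a_n| = sum_{k=n+1}^m (1/4)^k < sum_{k=n+1}^infinity (1/4)^k = (1/4)^(n+1) / (1 - 1/4) = (1/4)^n * (1/4) * (4/3) = (1/4)^n * 1/3.
So g(n) = (1/4)^n / 3. Since g(n) -> 0, (a_n) is Cauchy.
Now solve g(N) < 3/20: (1/4)^N / 3 < 3/20 <=> 4^N > 1 / (3 * 3/20) = 20/9.
Check powers of 4: 4^0 = 1 <= 20/9, 4^1 = 4 > 20/9.
So the smallest such N is 1. Check: g(1) = 1/(3 * 4) = 1/12 < 3/20.

1


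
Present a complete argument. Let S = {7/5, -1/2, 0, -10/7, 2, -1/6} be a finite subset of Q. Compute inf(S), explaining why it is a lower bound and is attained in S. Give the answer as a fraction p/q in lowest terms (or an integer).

S is finite, so inf(S) = min(S).
Sorted increasing:
-10/7, -1/2, -1/6, 0, 7/5, 2
The extremum is -10/7.
For every x in S, x >= -10/7. And -10/7 is in S, so it is attained.
Therefore inf(S) = -10/7.

-10/7


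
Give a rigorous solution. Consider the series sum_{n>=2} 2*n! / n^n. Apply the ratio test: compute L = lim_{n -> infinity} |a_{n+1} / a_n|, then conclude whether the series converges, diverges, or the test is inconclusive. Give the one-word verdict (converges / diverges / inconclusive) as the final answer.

Let a_n denote the general term. Form the ratio a_{n+1}/a_n and simplify:
a_{n+1}/a_n = (n/(n + 1))^n
Take the limit as n -> infinity: L = exp(-1).
Since L = exp(-1) < 1, the ratio test implies the series converges.

converges


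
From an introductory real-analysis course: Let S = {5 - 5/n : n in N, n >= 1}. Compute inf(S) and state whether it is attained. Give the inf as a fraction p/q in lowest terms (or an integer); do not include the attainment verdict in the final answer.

Analysis:
- Values: 0, 5/2, 10/3, 15/4, ... strictly increasing.
- Minimum is 0 (n=1); inf = 0 (attained).
- 5 - 5/n -> 5 from below; sup = 5, not attained.
Conclusion: inf(S) = 0, attained in S.

0


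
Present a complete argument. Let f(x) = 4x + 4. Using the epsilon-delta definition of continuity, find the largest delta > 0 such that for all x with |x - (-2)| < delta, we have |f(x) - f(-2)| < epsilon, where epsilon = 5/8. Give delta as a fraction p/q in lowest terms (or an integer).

We compute f(-2) = 4*(-2) + 4 = -4.
|f(x) - f(-2)| = |4x + 4 - (-4)| = |4(x - (-2))| = 4|x - (-2)|.
We need 4|x - (-2)| < 5/8, i.e. |x - (-2)| < 5/8 / 4 = 5/32.
So any delta <= 5/32 works. Conversely, if delta > 5/32, then x = -2 + 5/32 satisfies |x - (-2)| = 5/32 < delta but |f(x) - f(-2)| = 4 * 5/32 = 5/8, which is not < 5/8; so no larger delta works.
Hence the largest such delta is 5/32.

5/32


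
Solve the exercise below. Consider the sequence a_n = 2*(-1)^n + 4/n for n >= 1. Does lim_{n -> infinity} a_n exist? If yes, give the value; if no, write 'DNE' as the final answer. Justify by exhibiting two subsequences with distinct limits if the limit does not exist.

Examine the behaviour of a_n along subsequences.
a_{2k} = 2 + 4/(2k) -> 2. a_{2k+1} = -2 + 4/(2k+1) -> -2.
Since these two subsequential limits are 2 and -2, distinct, the full sequence cannot converge (a convergent sequence has all subsequences tending to the same limit). So lim a_n does not exist.

DNE


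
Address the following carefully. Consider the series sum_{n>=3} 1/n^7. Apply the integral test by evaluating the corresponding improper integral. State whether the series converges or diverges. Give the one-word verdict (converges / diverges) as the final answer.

Let f(x) = x^(-7). Then f is positive, continuous, and decreasing on [3, infinity), so the integral test applies.
Compute the improper integral int_{3}^infinity f(x) dx:
  antiderivative F(x) = -1/(6*x^6).
  As x -> infinity, F(x) -> 0 (since p = 7 > 1).
  So int = F(infinity) - F(3) = 0 - (-1/4374) = 1/4374.
  Finite, so by the integral test, the series converges.

converges


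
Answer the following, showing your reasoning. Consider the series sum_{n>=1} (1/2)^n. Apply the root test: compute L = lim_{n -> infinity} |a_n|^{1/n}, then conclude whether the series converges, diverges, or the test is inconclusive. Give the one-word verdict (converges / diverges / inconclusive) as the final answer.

Let a_n denote the general term. Form |a_n|^(1/n) and simplify:
|a_n|^(1/n) = 1/2
Take the limit as n -> infinity: L = 1/2.
Since L = 1/2 < 1, the root test implies convergence.

converges


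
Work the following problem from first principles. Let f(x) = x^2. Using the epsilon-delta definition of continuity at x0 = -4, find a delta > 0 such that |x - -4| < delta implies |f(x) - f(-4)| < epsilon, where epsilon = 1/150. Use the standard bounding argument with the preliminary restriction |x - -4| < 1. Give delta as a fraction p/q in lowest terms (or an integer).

Factor: |x^2 - (-4)^2| = |x - -4| * |x + -4|.
Impose |x - -4| < 1 first. Then |x + -4| = |(x - -4) + 2*(-4)| <= |x - -4| + 2*|-4| < 1 + 8 = 9.
So |x^2 - (-4)^2| < delta * 9.
We need delta * 9 <= 1/150, i.e. delta <= 1/150/9 = 1/1350.
Since 1/1350 < 1, this is tighter than 1; take delta = 1/1350.
So delta = 1/1350 works.

1/1350


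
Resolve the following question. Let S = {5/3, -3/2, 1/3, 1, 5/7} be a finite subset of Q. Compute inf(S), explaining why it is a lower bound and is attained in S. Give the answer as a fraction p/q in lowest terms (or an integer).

S is finite, so inf(S) = min(S).
Sorted increasing:
-3/2, 1/3, 5/7, 1, 5/3
The extremum is -3/2.
For every x in S, x >= -3/2. And -3/2 is in S, so it is attained.
Therefore inf(S) = -3/2.

-3/2


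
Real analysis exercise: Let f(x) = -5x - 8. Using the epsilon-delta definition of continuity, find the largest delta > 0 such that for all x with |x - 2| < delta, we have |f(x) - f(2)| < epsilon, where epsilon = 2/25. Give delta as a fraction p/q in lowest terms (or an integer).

We compute f(2) = -5*(2) - 8 = -18.
|f(x) - f(2)| = |-5x - 8 - (-18)| = |-5(x - 2)| = 5|x - 2|.
We need 5|x - 2| < 2/25, i.e. |x - 2| < 2/25 / 5 = 2/125.
So any delta <= 2/125 works. Conversely, if delta > 2/125, then x = 2 + 2/125 satisfies |x - 2| = 2/125 < delta but |f(x) - f(2)| = 5 * 2/125 = 2/25, which is not < 2/25; so no larger delta works.
Hence the largest such delta is 2/125.

2/125


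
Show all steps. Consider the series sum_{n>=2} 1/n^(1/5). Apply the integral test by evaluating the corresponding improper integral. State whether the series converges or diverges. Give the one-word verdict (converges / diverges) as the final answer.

Let f(x) = x^(-1/5). Then f is positive, continuous, and decreasing on [2, infinity), so the integral test applies.
Compute the improper integral int_{2}^infinity f(x) dx:
  antiderivative F(x) = 5*x^(4/5)/4.
  As x -> infinity, F(x) -> infinity (since p = 1/5 < 1).
  So the integral diverges. By the integral test, the series diverges.

diverges


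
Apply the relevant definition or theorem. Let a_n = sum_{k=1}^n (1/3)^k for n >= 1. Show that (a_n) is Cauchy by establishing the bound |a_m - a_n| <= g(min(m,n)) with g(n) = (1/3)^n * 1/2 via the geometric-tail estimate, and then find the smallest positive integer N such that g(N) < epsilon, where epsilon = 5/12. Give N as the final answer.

For m > n >= 1: |a_m - a_n| = sum_{k=n+1}^m (1/3)^k < sum_{k=n+1}^infinity (1/3)^k = (1/3)^(n+1) / (1 - 1/3) = (1/3)^n * (1/3) * (3/2) = (1/3)^n * 1/2.
So g(n) = (1/3)^n / 2. Since g(n) -> 0, (a_n) is Cauchy.
Now solve g(N) < 5/12: (1/3)^N / 2 < 5/12 <=> 3^N > 1 / (2 * 5/12) = 6/5.
Check powers of 3: 3^0 = 1 <= 6/5, 3^1 = 3 > 6/5.
So the smallest such N is 1. Check: g(1) = 1/(2 * 3) = 1/6 < 5/12.

1


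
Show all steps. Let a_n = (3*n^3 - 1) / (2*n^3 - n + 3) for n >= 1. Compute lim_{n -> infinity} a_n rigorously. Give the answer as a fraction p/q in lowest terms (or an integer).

Divide numerator and denominator by n^3, the highest power:
numerator / n^3 = 3 - 1/n^3
denominator / n^3 = 2 - 1/n^2 + 3/n^3
As n -> infinity, all terms of the form c/n^k (k >= 1) tend to 0.
So numerator / n^3 -> 3 and denominator / n^3 -> 2.
Therefore lim a_n = 3/2.

3/2


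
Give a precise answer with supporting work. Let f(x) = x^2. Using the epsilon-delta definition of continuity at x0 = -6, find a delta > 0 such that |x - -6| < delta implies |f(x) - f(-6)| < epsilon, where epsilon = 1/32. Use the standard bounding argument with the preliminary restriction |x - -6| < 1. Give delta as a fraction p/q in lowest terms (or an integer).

Factor: |x^2 - (-6)^2| = |x - -6| * |x + -6|.
Impose |x - -6| < 1 first. Then |x + -6| = |(x - -6) + 2*(-6)| <= |x - -6| + 2*|-6| < 1 + 12 = 13.
So |x^2 - (-6)^2| < delta * 13.
We need delta * 13 <= 1/32, i.e. delta <= 1/32/13 = 1/416.
Since 1/416 < 1, this is tighter than 1; take delta = 1/416.
So delta = 1/416 works.

1/416


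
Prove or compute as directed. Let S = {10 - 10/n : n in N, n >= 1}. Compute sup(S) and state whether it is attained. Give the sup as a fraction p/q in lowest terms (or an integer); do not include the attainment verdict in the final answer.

Analysis:
- Values: 0, 5, 20/3, 15/2, ... strictly increasing.
- Minimum is 0 (n=1); inf = 0 (attained).
- 10 - 10/n -> 10 from below; sup = 10, not attained.
Conclusion: sup(S) = 10, not attained in S.

10


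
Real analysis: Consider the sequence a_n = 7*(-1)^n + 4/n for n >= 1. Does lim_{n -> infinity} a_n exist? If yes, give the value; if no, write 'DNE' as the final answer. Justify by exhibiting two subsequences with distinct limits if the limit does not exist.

Examine the behaviour of a_n along subsequences.
a_{2k} = 7 + 4/(2k) -> 7. a_{2k+1} = -7 + 4/(2k+1) -> -7.
Since these two subsequential limits are 7 and -7, distinct, the full sequence cannot converge (a convergent sequence has all subsequences tending to the same limit). So lim a_n does not exist.

DNE


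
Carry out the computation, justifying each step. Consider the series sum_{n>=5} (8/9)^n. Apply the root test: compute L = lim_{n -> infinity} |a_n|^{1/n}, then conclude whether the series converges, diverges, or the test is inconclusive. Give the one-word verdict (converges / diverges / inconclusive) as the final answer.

Let a_n denote the general term. Form |a_n|^(1/n) and simplify:
|a_n|^(1/n) = 8/9
Take the limit as n -> infinity: L = 8/9.
Since L = 8/9 < 1, the root test implies convergence.

converges


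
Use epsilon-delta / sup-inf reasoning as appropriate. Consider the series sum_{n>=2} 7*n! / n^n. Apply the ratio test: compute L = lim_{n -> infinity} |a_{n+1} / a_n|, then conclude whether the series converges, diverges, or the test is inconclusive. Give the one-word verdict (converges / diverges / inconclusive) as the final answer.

Let a_n denote the general term. Form the ratio a_{n+1}/a_n and simplify:
a_{n+1}/a_n = (n/(n + 1))^n
Take the limit as n -> infinity: L = exp(-1).
Since L = exp(-1) < 1, the ratio test implies the series converges.

converges


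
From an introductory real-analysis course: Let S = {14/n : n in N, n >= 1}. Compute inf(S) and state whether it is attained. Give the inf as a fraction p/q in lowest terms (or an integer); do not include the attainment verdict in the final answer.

Analysis:
- Values: 14, 7, 14/3, 7/2, ... strictly decreasing.
- The maximum is 14 (n=1); sup = 14 (attained).
- The set is bounded below by 0; 14/n -> 0 so 0 is the greatest lower bound.
- 0 is not in the set, so inf = 0 is not attained.
Conclusion: inf(S) = 0, not attained in S.

0


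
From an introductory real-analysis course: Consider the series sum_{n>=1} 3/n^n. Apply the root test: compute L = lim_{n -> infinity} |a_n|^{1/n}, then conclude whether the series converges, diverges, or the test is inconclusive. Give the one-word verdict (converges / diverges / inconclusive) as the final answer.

Let a_n denote the general term. Form |a_n|^(1/n) and simplify:
|a_n|^(1/n) = 3^(1/n)/n
Take the limit as n -> infinity: L = 0.
Since L = 0 < 1, the root test implies convergence.

converges


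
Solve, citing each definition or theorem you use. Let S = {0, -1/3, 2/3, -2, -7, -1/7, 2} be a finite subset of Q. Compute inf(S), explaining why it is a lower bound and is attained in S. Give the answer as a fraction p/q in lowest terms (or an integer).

S is finite, so inf(S) = min(S).
Sorted increasing:
-7, -2, -1/3, -1/7, 0, 2/3, 2
The extremum is -7.
For every x in S, x >= -7. And -7 is in S, so it is attained.
Therefore inf(S) = -7.

-7


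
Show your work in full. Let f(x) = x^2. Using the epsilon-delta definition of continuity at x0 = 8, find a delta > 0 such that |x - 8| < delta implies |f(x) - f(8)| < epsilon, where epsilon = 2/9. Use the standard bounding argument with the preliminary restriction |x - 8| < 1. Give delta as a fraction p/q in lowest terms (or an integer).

Factor: |x^2 - (8)^2| = |x - 8| * |x + 8|.
Impose |x - 8| < 1 first. Then |x + 8| = |(x - 8) + 2*(8)| <= |x - 8| + 2*|8| < 1 + 16 = 17.
So |x^2 - (8)^2| < delta * 17.
We need delta * 17 <= 2/9, i.e. delta <= 2/9/17 = 2/153.
Since 2/153 < 1, this is tighter than 1; take delta = 2/153.
So delta = 2/153 works.

2/153


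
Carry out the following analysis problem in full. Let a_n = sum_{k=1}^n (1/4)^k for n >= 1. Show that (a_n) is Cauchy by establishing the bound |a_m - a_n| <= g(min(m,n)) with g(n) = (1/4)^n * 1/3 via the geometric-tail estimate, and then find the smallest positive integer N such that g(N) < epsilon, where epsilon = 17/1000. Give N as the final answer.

For m > n >= 1: |a_m - a_n| = sum_{k=n+1}^m (1/4)^k < sum_{k=n+1}^infinity (1/4)^k = (1/4)^(n+1) / (1 - 1/4) = (1/4)^n * (1/4) * (4/3) = (1/4)^n * 1/3.
So g(n) = (1/4)^n / 3. Since g(n) -> 0, (a_n) is Cauchy.
Now solve g(N) < 17/1000: (1/4)^N / 3 < 17/1000 <=> 4^N > 1 / (3 * 17/1000) = 1000/51.
Check powers of 4: 4^2 = 16 <= 1000/51, 4^3 = 64 > 1000/51.
So the smallest such N is 3. Check: g(3) = 1/(3 * 64) = 1/192 < 17/1000.

3


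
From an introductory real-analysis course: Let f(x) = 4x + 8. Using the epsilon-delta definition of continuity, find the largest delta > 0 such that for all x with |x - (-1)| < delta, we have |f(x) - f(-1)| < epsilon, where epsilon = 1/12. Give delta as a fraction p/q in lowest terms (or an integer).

We compute f(-1) = 4*(-1) + 8 = 4.
|f(x) - f(-1)| = |4x + 8 - (4)| = |4(x - (-1))| = 4|x - (-1)|.
We need 4|x - (-1)| < 1/12, i.e. |x - (-1)| < 1/12 / 4 = 1/48.
So any delta <= 1/48 works. Conversely, if delta > 1/48, then x = -1 + 1/48 satisfies |x - (-1)| = 1/48 < delta but |f(x) - f(-1)| = 4 * 1/48 = 1/12, which is not < 1/12; so no larger delta works.
Hence the largest such delta is 1/48.

1/48


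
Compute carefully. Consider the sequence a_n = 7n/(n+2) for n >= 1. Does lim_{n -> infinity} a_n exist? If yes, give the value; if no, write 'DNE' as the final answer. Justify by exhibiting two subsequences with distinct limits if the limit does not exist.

Examine the behaviour of a_n along subsequences.
Even-n subsequence a_{2k} = 7(2k)/(2k+2) -> 7. Odd-n subsequence a_{2k+1} = 7(2k+1)/(2k+3) -> 7. Both tend to 7, which suggests the limit is 7; verify directly.
|a_n - 7| = |7n - 7(n+2)| / (n+2) = 14/(n+2) < 14/n for every n >= 1.
Given epsilon > 0, choose a positive integer N > 14/epsilon. Then for all n >= N, |a_n - 7| < 14/n <= 14/N < epsilon.
So by the definition of the limit, lim a_n exists and equals 7.

7


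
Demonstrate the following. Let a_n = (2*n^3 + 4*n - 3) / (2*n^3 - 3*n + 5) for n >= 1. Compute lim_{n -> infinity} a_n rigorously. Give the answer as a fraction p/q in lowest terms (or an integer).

Divide numerator and denominator by n^3, the highest power:
numerator / n^3 = 2 + 4/n^2 - 3/n^3
denominator / n^3 = 2 - 3/n^2 + 5/n^3
As n -> infinity, all terms of the form c/n^k (k >= 1) tend to 0.
So numerator / n^3 -> 2 and denominator / n^3 -> 2.
Therefore lim a_n = 1.

1


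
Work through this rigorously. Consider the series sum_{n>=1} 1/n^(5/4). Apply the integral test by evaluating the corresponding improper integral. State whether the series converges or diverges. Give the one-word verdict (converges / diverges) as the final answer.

Let f(x) = x^(-5/4). Then f is positive, continuous, and decreasing on [1, infinity), so the integral test applies.
Compute the improper integral int_{1}^infinity f(x) dx:
  antiderivative F(x) = -4/x^(1/4).
  As x -> infinity, F(x) -> 0 (since p = 5/4 > 1).
  So int = F(infinity) - F(1) = 0 - (-4) = 4.
  Finite, so by the integral test, the series converges.

converges


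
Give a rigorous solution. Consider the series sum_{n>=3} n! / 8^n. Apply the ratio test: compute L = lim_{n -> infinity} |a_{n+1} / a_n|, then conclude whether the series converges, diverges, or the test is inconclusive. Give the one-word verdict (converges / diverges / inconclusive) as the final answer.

Let a_n denote the general term. Form the ratio a_{n+1}/a_n and simplify:
a_{n+1}/a_n = n/8 + 1/8
Take the limit as n -> infinity: L = infinity.
Since L = infinity > 1 (or L = infinity), the ratio test implies the series diverges.

diverges


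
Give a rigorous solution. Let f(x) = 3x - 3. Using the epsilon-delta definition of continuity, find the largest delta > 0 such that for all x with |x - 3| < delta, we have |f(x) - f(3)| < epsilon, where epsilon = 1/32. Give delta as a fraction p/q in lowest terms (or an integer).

We compute f(3) = 3*(3) - 3 = 6.
|f(x) - f(3)| = |3x - 3 - (6)| = |3(x - 3)| = 3|x - 3|.
We need 3|x - 3| < 1/32, i.e. |x - 3| < 1/32 / 3 = 1/96.
So any delta <= 1/96 works. Conversely, if delta > 1/96, then x = 3 + 1/96 satisfies |x - 3| = 1/96 < delta but |f(x) - f(3)| = 3 * 1/96 = 1/32, which is not < 1/32; so no larger delta works.
Hence the largest such delta is 1/96.

1/96


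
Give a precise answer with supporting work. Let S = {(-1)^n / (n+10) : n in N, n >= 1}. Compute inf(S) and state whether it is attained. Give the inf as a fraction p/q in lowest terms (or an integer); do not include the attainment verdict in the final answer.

Analysis:
- Values: -1/11, 1/12, -1/13, 1/14, -1/15, ...
- Positive terms (even n): 1/(2+10), 1/(4+10), ... decreasing -> max = 1/12 (n=2).
- Negative terms (odd n): -1/(1+10), -1/(3+10), ... increasing -> min = -1/11 (n=1).
- So sup = 1/12 (attained at n=2); inf = -1/11 (attained at n=1).
Conclusion: inf(S) = -1/11, attained in S.

-1/11


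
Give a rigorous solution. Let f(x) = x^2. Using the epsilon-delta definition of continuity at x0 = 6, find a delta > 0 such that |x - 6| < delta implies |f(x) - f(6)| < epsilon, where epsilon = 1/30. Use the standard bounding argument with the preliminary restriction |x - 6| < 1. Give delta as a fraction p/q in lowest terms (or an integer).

Factor: |x^2 - (6)^2| = |x - 6| * |x + 6|.
Impose |x - 6| < 1 first. Then |x + 6| = |(x - 6) + 2*(6)| <= |x - 6| + 2*|6| < 1 + 12 = 13.
So |x^2 - (6)^2| < delta * 13.
We need delta * 13 <= 1/30, i.e. delta <= 1/30/13 = 1/390.
Since 1/390 < 1, this is tighter than 1; take delta = 1/390.
So delta = 1/390 works.

1/390


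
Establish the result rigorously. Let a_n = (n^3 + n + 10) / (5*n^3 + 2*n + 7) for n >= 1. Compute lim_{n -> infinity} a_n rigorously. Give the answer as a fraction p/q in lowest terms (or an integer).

Divide numerator and denominator by n^3, the highest power:
numerator / n^3 = 1 + n^(-2) + 10/n^3
denominator / n^3 = 5 + 2/n^2 + 7/n^3
As n -> infinity, all terms of the form c/n^k (k >= 1) tend to 0.
So numerator / n^3 -> 1 and denominator / n^3 -> 5.
Therefore lim a_n = 1/5.

1/5


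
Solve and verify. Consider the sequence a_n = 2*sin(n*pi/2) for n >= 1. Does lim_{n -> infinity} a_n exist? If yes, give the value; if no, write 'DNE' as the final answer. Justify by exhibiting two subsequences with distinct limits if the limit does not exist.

Examine the behaviour of a_n along subsequences.
a_{4k+1} = 2*sin(pi/2 + 2k*pi) = 2 -> 2. a_{4k+3} = 2*sin(3pi/2 + 2k*pi) = -2 -> -2.
Since these two subsequential limits are 2 and -2, distinct, the full sequence cannot converge (a convergent sequence has all subsequences tending to the same limit). So lim a_n does not exist.

DNE


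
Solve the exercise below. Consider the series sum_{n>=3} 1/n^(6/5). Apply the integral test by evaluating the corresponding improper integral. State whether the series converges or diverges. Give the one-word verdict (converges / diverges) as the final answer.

Let f(x) = x^(-6/5). Then f is positive, continuous, and decreasing on [3, infinity), so the integral test applies.
Compute the improper integral int_{3}^infinity f(x) dx:
  antiderivative F(x) = -5/x^(1/5).
  As x -> infinity, F(x) -> 0 (since p = 6/5 > 1).
  So int = F(infinity) - F(3) = 0 - (-5*3^(4/5)/3) = 5*3^(4/5)/3.
  Finite, so by the integral test, the series converges.

converges


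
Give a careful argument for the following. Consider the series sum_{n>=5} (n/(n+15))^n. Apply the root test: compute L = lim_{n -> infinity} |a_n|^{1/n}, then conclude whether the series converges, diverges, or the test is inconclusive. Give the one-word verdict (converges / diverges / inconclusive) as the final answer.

Let a_n denote the general term. Form |a_n|^(1/n) and simplify:
|a_n|^(1/n) = n/(n + 15)
Take the limit as n -> infinity: L = 1.
Since L = 1, the root test is inconclusive. (In fact a_n = (n/(n+15))^n -> e^(-15) != 0, so the nth-term test shows divergence; but the root test itself gives no conclusion.)

inconclusive


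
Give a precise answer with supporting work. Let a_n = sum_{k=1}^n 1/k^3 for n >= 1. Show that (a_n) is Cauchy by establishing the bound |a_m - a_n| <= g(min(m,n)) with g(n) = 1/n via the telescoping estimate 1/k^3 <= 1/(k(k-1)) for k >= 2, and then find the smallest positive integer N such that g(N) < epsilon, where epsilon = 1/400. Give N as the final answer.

For m > n >= 1: |a_m - a_n| = sum_{k=n+1}^m 1/k^3.
Use 1/k^3 <= 1/(k(k-1)) = 1/(k-1) - 1/k for k >= 2 (which holds since k^3 >= k^2 >= k(k-1) for k >= 2):
sum_{k=n+1}^m 1/k^3 <= sum_{k=n+1}^m (1/(k-1) - 1/k) = 1/n - 1/m <= 1/n.
By symmetry the same bound holds with n,m swapped, so |a_m - a_n| <= 1/min(m,n) = g(min(m,n)). Since g(n) -> 0, (a_n) is Cauchy.
Now solve g(N) < 1/400: 1/N < 1/400 <=> N > 1/(1/400) = 400.
The smallest integer strictly greater than 400 is N = 401.
Check: g(401) = 1/401 < 1/400; g(400) = 1/400 >= 1/400. So N = 401.

401


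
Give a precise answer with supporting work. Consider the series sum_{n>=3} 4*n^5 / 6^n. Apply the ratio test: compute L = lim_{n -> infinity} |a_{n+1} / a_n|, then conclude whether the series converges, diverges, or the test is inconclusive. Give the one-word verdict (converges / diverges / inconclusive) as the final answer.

Let a_n denote the general term. Form the ratio a_{n+1}/a_n and simplify:
a_{n+1}/a_n = (n + 1)^5/(6*n^5)
Take the limit as n -> infinity: L = 1/6.
Since L = 1/6 < 1, the ratio test implies the series converges.

converges


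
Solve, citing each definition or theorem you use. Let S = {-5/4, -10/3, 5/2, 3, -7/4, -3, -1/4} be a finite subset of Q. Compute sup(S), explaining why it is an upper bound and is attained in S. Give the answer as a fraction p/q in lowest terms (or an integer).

S is finite, so sup(S) = max(S).
Sorted decreasing:
3, 5/2, -1/4, -5/4, -7/4, -3, -10/3
The extremum is 3.
For every x in S, x <= 3. And 3 is in S, so it is attained.
Therefore sup(S) = 3.

3


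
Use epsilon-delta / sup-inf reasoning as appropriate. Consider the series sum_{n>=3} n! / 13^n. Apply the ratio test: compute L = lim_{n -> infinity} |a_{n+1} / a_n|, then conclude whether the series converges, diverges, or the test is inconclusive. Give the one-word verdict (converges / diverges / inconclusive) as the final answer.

Let a_n denote the general term. Form the ratio a_{n+1}/a_n and simplify:
a_{n+1}/a_n = n/13 + 1/13
Take the limit as n -> infinity: L = infinity.
Since L = infinity > 1 (or L = infinity), the ratio test implies the series diverges.

diverges


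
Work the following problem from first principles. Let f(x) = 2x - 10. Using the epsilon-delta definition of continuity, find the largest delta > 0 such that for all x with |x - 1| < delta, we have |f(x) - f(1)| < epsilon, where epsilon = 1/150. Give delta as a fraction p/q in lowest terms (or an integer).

We compute f(1) = 2*(1) - 10 = -8.
|f(x) - f(1)| = |2x - 10 - (-8)| = |2(x - 1)| = 2|x - 1|.
We need 2|x - 1| < 1/150, i.e. |x - 1| < 1/150 / 2 = 1/300.
So any delta <= 1/300 works. Conversely, if delta > 1/300, then x = 1 + 1/300 satisfies |x - 1| = 1/300 < delta but |f(x) - f(1)| = 2 * 1/300 = 1/150, which is not < 1/150; so no larger delta works.
Hence the largest such delta is 1/300.

1/300


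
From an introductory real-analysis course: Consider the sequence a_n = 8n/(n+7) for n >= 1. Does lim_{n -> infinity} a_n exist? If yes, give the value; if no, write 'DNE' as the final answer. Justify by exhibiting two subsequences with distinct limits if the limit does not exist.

Examine the behaviour of a_n along subsequences.
Even-n subsequence a_{2k} = 8(2k)/(2k+7) -> 8. Odd-n subsequence a_{2k+1} = 8(2k+1)/(2k+8) -> 8. Both tend to 8, which suggests the limit is 8; verify directly.
|a_n - 8| = |8n - 8(n+7)| / (n+7) = 56/(n+7) < 56/n for every n >= 1.
Given epsilon > 0, choose a positive integer N > 56/epsilon. Then for all n >= N, |a_n - 8| < 56/n <= 56/N < epsilon.
So by the definition of the limit, lim a_n exists and equals 8.

8


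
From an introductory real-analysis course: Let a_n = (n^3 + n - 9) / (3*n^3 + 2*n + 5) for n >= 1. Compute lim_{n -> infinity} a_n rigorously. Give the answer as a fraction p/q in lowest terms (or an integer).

Divide numerator and denominator by n^3, the highest power:
numerator / n^3 = 1 + n^(-2) - 9/n^3
denominator / n^3 = 3 + 2/n^2 + 5/n^3
As n -> infinity, all terms of the form c/n^k (k >= 1) tend to 0.
So numerator / n^3 -> 1 and denominator / n^3 -> 3.
Therefore lim a_n = 1/3.

1/3


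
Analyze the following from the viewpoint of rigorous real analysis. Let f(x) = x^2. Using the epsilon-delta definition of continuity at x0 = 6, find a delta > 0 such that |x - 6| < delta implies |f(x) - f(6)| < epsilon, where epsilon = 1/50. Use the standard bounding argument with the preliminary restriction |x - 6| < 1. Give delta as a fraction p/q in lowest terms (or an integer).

Factor: |x^2 - (6)^2| = |x - 6| * |x + 6|.
Impose |x - 6| < 1 first. Then |x + 6| = |(x - 6) + 2*(6)| <= |x - 6| + 2*|6| < 1 + 12 = 13.
So |x^2 - (6)^2| < delta * 13.
We need delta * 13 <= 1/50, i.e. delta <= 1/50/13 = 1/650.
Since 1/650 < 1, this is tighter than 1; take delta = 1/650.
So delta = 1/650 works.

1/650


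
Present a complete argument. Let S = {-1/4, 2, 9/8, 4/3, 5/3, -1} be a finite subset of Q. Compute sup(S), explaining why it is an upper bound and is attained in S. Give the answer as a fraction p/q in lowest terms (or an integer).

S is finite, so sup(S) = max(S).
Sorted decreasing:
2, 5/3, 4/3, 9/8, -1/4, -1
The extremum is 2.
For every x in S, x <= 2. And 2 is in S, so it is attained.
Therefore sup(S) = 2.

2


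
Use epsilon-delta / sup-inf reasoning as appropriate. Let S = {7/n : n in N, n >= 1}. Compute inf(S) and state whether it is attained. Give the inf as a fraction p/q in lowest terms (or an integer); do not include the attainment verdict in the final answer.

Analysis:
- Values: 7, 7/2, 7/3, 7/4, ... strictly decreasing.
- The maximum is 7 (n=1); sup = 7 (attained).
- The set is bounded below by 0; 7/n -> 0 so 0 is the greatest lower bound.
- 0 is not in the set, so inf = 0 is not attained.
Conclusion: inf(S) = 0, not attained in S.

0


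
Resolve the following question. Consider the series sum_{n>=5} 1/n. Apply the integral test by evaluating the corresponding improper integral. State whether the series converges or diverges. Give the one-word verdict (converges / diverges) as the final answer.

Let f(x) = 1/x. Then f is positive, continuous, and decreasing on [5, infinity), so the integral test applies.
Compute the improper integral int_{5}^infinity f(x) dx:
  antiderivative F(x) = log(x).
  As x -> infinity, log(x) -> infinity.
  So int = infinity - log(5) = infinity. By the integral test, the series diverges.

diverges


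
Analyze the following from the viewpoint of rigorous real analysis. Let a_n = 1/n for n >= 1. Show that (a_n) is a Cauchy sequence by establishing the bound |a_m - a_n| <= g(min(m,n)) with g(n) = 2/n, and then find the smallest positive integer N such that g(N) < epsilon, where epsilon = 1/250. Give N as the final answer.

For any m, n >= 1, by the triangle inequality:
|a_m - a_n| = |1/m - 1/n| <= 1/m + 1/n <= 2/min(m,n).
So g(n) = 2/n bounds the Cauchy difference. Since g(n) -> 0, (a_n) is Cauchy.
Now solve g(N) < 1/250: 2/N < 1/250 <=> N > 2 / (1/250) = 500.
The smallest integer strictly greater than 500 is N = 501.
Check: g(501) = 2/501 = 2/501 < 1/250; g(500) = 1/250 >= 1/250. So N = 501.

501


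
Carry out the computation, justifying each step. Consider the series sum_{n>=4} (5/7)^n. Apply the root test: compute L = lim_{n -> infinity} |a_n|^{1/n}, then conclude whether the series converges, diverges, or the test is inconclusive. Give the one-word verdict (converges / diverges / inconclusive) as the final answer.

Let a_n denote the general term. Form |a_n|^(1/n) and simplify:
|a_n|^(1/n) = 5/7
Take the limit as n -> infinity: L = 5/7.
Since L = 5/7 < 1, the root test implies convergence.

converges


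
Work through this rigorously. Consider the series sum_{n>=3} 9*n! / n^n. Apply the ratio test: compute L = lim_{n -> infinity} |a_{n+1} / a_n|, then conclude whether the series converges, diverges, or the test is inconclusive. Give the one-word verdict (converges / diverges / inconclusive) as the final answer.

Let a_n denote the general term. Form the ratio a_{n+1}/a_n and simplify:
a_{n+1}/a_n = (n/(n + 1))^n
Take the limit as n -> infinity: L = exp(-1).
Since L = exp(-1) < 1, the ratio test implies the series converges.

converges


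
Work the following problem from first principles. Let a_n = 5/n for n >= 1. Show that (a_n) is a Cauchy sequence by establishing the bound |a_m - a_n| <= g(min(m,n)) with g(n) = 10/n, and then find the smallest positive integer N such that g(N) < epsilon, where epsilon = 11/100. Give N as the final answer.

For any m, n >= 1, by the triangle inequality:
|a_m - a_n| = |5/m - 5/n| <= 5*1/m + 5*1/n <= 10/min(m,n).
So g(n) = 10/n bounds the Cauchy difference. Since g(n) -> 0, (a_n) is Cauchy.
Now solve g(N) < 11/100: 10/N < 11/100 <=> N > 10 / (11/100) = 1000/11.
The smallest integer strictly greater than 1000/11 is N = 91.
Check: g(91) = 10/91 = 10/91 < 11/100; g(90) = 1/9 >= 11/100. So N = 91.

91


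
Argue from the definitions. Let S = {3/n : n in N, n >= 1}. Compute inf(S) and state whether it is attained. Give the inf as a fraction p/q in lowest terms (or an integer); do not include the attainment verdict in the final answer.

Analysis:
- Values: 3, 3/2, 1, 3/4, ... strictly decreasing.
- The maximum is 3 (n=1); sup = 3 (attained).
- The set is bounded below by 0; 3/n -> 0 so 0 is the greatest lower bound.
- 0 is not in the set, so inf = 0 is not attained.
Conclusion: inf(S) = 0, not attained in S.

0


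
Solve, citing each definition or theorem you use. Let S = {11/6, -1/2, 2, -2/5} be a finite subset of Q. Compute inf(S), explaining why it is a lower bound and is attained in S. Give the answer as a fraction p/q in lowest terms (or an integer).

S is finite, so inf(S) = min(S).
Sorted increasing:
-1/2, -2/5, 11/6, 2
The extremum is -1/2.
For every x in S, x >= -1/2. And -1/2 is in S, so it is attained.
Therefore inf(S) = -1/2.

-1/2


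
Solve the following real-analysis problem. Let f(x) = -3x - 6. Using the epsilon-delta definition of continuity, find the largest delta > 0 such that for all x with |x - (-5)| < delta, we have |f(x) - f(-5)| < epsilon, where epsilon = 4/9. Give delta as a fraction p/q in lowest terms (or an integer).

We compute f(-5) = -3*(-5) - 6 = 9.
|f(x) - f(-5)| = |-3x - 6 - (9)| = |-3(x - (-5))| = 3|x - (-5)|.
We need 3|x - (-5)| < 4/9, i.e. |x - (-5)| < 4/9 / 3 = 4/27.
So any delta <= 4/27 works. Conversely, if delta > 4/27, then x = -5 + 4/27 satisfies |x - (-5)| = 4/27 < delta but |f(x) - f(-5)| = 3 * 4/27 = 4/9, which is not < 4/9; so no larger delta works.
Hence the largest such delta is 4/27.

4/27


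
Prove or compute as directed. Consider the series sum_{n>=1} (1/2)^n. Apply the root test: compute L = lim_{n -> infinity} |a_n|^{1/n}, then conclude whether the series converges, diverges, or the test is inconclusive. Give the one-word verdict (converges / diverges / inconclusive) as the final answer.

Let a_n denote the general term. Form |a_n|^(1/n) and simplify:
|a_n|^(1/n) = 1/2
Take the limit as n -> infinity: L = 1/2.
Since L = 1/2 < 1, the root test implies convergence.

converges


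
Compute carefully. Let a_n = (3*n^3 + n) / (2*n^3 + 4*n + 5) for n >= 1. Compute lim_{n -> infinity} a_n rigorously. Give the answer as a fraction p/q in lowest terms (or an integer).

Divide numerator and denominator by n^3, the highest power:
numerator / n^3 = 3 + n^(-2)
denominator / n^3 = 2 + 4/n^2 + 5/n^3
As n -> infinity, all terms of the form c/n^k (k >= 1) tend to 0.
So numerator / n^3 -> 3 and denominator / n^3 -> 2.
Therefore lim a_n = 3/2.

3/2


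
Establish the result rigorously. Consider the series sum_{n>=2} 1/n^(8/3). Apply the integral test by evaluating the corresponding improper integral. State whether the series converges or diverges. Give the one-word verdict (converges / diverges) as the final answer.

Let f(x) = x^(-8/3). Then f is positive, continuous, and decreasing on [2, infinity), so the integral test applies.
Compute the improper integral int_{2}^infinity f(x) dx:
  antiderivative F(x) = -3/(5*x^(5/3)).
  As x -> infinity, F(x) -> 0 (since p = 8/3 > 1).
  So int = F(infinity) - F(2) = 0 - (-3*2^(1/3)/20) = 3*2^(1/3)/20.
  Finite, so by the integral test, the series converges.

converges


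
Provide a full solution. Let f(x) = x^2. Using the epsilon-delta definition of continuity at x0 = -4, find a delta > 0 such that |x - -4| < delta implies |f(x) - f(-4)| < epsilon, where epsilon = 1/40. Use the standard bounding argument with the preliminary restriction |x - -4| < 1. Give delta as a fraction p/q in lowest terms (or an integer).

Factor: |x^2 - (-4)^2| = |x - -4| * |x + -4|.
Impose |x - -4| < 1 first. Then |x + -4| = |(x - -4) + 2*(-4)| <= |x - -4| + 2*|-4| < 1 + 8 = 9.
So |x^2 - (-4)^2| < delta * 9.
We need delta * 9 <= 1/40, i.e. delta <= 1/40/9 = 1/360.
Since 1/360 < 1, this is tighter than 1; take delta = 1/360.
So delta = 1/360 works.

1/360


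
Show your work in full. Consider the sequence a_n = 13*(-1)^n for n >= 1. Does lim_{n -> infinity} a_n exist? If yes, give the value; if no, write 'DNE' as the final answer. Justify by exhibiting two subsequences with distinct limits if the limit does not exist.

Examine the behaviour of a_n along subsequences.
Even-n subsequence a_{2k} = 13 -> 13. Odd-n subsequence a_{2k+1} = -13 -> -13.
Since these two subsequential limits are 13 and -13, distinct, the full sequence cannot converge (a convergent sequence has all subsequences tending to the same limit). So lim a_n does not exist.

DNE


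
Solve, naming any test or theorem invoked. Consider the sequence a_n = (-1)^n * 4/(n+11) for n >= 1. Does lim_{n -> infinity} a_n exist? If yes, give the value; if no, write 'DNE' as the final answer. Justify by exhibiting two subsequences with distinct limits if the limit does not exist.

Examine the behaviour of a_n along subsequences.
Even-n subsequence a_{2k} = 4/(2k+11) -> 0. Odd-n subsequence a_{2k+1} = -4/(2k+12) -> 0. Both tend to 0, which suggests the limit is 0; verify directly.
|a_n - 0| = 4/(n+11) < 4/n for every n >= 1.
Given epsilon > 0, choose a positive integer N > 4/epsilon. Then for all n >= N, |a_n| < 4/n <= 4/N < epsilon.
So by the definition of the limit, lim a_n exists and equals 0.

0


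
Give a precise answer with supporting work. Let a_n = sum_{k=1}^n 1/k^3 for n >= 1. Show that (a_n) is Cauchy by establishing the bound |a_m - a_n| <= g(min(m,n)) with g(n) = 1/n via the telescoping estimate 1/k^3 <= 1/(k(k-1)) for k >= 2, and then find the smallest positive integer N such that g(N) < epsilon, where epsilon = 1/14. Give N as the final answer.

For m > n >= 1: |a_m - a_n| = sum_{k=n+1}^m 1/k^3.
Use 1/k^3 <= 1/(k(k-1)) = 1/(k-1) - 1/k for k >= 2 (which holds since k^3 >= k^2 >= k(k-1) for k >= 2):
sum_{k=n+1}^m 1/k^3 <= sum_{k=n+1}^m (1/(k-1) - 1/k) = 1/n - 1/m <= 1/n.
By symmetry the same bound holds with n,m swapped, so |a_m - a_n| <= 1/min(m,n) = g(min(m,n)). Since g(n) -> 0, (a_n) is Cauchy.
Now solve g(N) < 1/14: 1/N < 1/14 <=> N > 1/(1/14) = 14.
The smallest integer strictly greater than 14 is N = 15.
Check: g(15) = 1/15 < 1/14; g(14) = 1/14 >= 1/14. So N = 15.

15


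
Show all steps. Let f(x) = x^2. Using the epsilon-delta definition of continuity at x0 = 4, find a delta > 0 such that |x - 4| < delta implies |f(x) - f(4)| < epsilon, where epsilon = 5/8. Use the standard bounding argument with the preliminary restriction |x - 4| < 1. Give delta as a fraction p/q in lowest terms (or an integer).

Factor: |x^2 - (4)^2| = |x - 4| * |x + 4|.
Impose |x - 4| < 1 first. Then |x + 4| = |(x - 4) + 2*(4)| <= |x - 4| + 2*|4| < 1 + 8 = 9.
So |x^2 - (4)^2| < delta * 9.
We need delta * 9 <= 5/8, i.e. delta <= 5/8/9 = 5/72.
Since 5/72 < 1, this is tighter than 1; take delta = 5/72.
So delta = 5/72 works.

5/72


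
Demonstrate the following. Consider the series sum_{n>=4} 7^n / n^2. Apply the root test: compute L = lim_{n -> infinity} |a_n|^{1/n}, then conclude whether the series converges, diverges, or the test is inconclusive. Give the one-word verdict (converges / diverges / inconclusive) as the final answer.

Let a_n denote the general term. Form |a_n|^(1/n) and simplify:
|a_n|^(1/n) = 7/n^(2/n)
Take the limit as n -> infinity: L = 7.
Since L = 7 > 1, the root test implies divergence.

diverges


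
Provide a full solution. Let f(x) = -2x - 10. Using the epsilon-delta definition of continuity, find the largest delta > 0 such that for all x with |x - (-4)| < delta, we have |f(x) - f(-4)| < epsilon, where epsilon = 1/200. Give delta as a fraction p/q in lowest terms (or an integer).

We compute f(-4) = -2*(-4) - 10 = -2.
|f(x) - f(-4)| = |-2x - 10 - (-2)| = |-2(x - (-4))| = 2|x - (-4)|.
We need 2|x - (-4)| < 1/200, i.e. |x - (-4)| < 1/200 / 2 = 1/400.
So any delta <= 1/400 works. Conversely, if delta > 1/400, then x = -4 + 1/400 satisfies |x - (-4)| = 1/400 < delta but |f(x) - f(-4)| = 2 * 1/400 = 1/200, which is not < 1/200; so no larger delta works.
Hence the largest such delta is 1/400.

1/400


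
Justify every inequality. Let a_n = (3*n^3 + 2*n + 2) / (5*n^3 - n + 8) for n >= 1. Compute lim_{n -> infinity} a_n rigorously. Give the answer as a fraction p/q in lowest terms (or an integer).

Divide numerator and denominator by n^3, the highest power:
numerator / n^3 = 3 + 2/n^2 + 2/n^3
denominator / n^3 = 5 - 1/n^2 + 8/n^3
As n -> infinity, all terms of the form c/n^k (k >= 1) tend to 0.
So numerator / n^3 -> 3 and denominator / n^3 -> 5.
Therefore lim a_n = 3/5.

3/5


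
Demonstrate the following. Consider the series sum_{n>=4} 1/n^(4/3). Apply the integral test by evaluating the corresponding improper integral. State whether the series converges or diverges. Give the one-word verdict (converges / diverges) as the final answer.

Let f(x) = x^(-4/3). Then f is positive, continuous, and decreasing on [4, infinity), so the integral test applies.
Compute the improper integral int_{4}^infinity f(x) dx:
  antiderivative F(x) = -3/x^(1/3).
  As x -> infinity, F(x) -> 0 (since p = 4/3 > 1).
  So int = F(infinity) - F(4) = 0 - (-3*2^(1/3)/2) = 3*2^(1/3)/2.
  Finite, so by the integral test, the series converges.

converges
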